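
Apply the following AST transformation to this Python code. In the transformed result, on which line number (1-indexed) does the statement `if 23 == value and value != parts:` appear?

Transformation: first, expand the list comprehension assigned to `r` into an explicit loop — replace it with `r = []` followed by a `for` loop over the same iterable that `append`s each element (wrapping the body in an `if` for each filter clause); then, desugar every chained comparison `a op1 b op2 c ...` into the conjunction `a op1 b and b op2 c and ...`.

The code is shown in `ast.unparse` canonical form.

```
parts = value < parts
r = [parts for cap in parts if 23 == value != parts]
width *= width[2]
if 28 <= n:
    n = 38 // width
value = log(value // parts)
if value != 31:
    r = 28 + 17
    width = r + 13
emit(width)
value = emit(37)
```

4

Transformed code:
parts = value < parts
r = []
for cap in parts:
    if 23 == value and value != parts:
        r.append(parts)
width *= width[2]
if 28 <= n:
    n = 38 // width
value = log(value // parts)
if value != 31:
    r = 28 + 17
    width = r + 13
emit(width)
value = emit(37)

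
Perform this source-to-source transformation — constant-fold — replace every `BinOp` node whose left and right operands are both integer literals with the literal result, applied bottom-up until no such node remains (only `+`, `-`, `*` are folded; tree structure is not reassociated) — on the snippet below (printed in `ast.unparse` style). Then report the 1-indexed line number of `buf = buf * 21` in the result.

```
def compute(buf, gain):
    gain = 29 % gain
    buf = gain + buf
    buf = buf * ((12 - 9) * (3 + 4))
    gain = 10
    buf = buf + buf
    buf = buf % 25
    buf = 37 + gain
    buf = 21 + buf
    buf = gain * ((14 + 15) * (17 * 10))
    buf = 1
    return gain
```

Transformed code:
def compute(buf, gain):
    gain = 29 % gain
    buf = gain + buf
    buf = buf * 21
    gain = 10
    buf = buf + buf
    buf = buf % 25
    buf = 37 + gain
    buf = 21 + buf
    buf = gain * 4930
    buf = 1
    return gain

4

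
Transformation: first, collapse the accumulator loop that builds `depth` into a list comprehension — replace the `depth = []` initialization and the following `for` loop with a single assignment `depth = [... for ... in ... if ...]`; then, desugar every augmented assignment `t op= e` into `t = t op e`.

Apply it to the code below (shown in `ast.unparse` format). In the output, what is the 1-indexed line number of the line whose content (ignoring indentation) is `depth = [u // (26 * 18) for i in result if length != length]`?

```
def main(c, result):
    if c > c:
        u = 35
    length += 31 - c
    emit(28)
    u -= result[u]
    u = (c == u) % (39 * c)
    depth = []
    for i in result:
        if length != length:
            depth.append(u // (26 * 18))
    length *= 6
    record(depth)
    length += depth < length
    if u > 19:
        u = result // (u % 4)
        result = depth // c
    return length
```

8

Transformed code:
def main(c, result):
    if c > c:
        u = 35
    length = length + (31 - c)
    emit(28)
    u = u - result[u]
    u = (c == u) % (39 * c)
    depth = [u // (26 * 18) for i in result if length != length]
    length = length * 6
    record(depth)
    length = length + (depth < length)
    if u > 19:
        u = result // (u % 4)
        result = depth // c
    return length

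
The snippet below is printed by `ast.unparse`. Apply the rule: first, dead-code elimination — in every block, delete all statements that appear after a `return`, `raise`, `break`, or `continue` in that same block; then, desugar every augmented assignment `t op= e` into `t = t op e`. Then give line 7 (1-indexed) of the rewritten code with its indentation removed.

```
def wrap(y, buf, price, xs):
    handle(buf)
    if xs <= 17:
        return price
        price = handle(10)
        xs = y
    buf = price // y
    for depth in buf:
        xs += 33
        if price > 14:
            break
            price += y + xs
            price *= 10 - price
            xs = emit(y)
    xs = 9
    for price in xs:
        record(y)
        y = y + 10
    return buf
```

xs = xs + 33

Transformed code:
def wrap(y, buf, price, xs):
    handle(buf)
    if xs <= 17:
        return price
    buf = price // y
    for depth in buf:
        xs = xs + 33
        if price > 14:
            break
    xs = 9
    for price in xs:
        record(y)
        y = y + 10
    return buf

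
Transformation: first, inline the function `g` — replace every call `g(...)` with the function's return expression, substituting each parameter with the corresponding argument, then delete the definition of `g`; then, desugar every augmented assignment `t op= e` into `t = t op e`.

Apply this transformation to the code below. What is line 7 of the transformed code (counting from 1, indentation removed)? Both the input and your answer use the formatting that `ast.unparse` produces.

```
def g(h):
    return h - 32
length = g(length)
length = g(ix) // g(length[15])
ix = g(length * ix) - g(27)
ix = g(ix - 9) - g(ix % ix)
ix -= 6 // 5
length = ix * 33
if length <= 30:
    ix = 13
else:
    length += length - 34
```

Transformed code:
length = length - 32
length = (ix - 32) // (length[15] - 32)
ix = length * ix - 32 - (27 - 32)
ix = ix - 9 - 32 - (ix % ix - 32)
ix = ix - 6 // 5
length = ix * 33
if length <= 30:
    ix = 13
else:
    length = length + (length - 34)

if length <= 30:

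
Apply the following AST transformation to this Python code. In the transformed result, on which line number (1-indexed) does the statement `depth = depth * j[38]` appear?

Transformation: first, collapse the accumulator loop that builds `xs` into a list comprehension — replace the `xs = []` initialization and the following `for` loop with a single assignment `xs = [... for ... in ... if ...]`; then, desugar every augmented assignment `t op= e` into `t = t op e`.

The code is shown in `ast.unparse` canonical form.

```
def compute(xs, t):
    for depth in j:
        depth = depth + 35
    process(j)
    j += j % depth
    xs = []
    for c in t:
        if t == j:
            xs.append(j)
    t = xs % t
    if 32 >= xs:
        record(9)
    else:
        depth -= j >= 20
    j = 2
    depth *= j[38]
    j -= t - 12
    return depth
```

13

Transformed code:
def compute(xs, t):
    for depth in j:
        depth = depth + 35
    process(j)
    j = j + j % depth
    xs = [j for c in t if t == j]
    t = xs % t
    if 32 >= xs:
        record(9)
    else:
        depth = depth - (j >= 20)
    j = 2
    depth = depth * j[38]
    j = j - (t - 12)
    return depth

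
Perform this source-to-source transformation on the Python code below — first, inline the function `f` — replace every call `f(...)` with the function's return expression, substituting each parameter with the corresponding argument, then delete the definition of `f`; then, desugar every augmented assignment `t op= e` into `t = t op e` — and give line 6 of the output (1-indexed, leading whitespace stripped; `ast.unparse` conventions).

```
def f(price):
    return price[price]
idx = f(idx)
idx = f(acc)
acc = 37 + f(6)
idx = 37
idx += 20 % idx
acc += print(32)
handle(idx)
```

Transformed code:
idx = idx[idx]
idx = acc[acc]
acc = 37 + 6[6]
idx = 37
idx = idx + 20 % idx
acc = acc + print(32)
handle(idx)

acc = acc + print(32)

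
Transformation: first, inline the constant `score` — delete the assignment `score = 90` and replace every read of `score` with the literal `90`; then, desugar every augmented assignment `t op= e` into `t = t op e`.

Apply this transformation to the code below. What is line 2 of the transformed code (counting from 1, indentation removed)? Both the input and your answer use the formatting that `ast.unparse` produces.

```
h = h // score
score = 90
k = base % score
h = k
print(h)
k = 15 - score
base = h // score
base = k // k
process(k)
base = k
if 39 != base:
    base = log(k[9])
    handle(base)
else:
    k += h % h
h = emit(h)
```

Transformed code:
h = h // 90
k = base % 90
h = k
print(h)
k = 15 - 90
base = h // 90
base = k // k
process(k)
base = k
if 39 != base:
    base = log(k[9])
    handle(base)
else:
    k = k + h % h
h = emit(h)

k = base % 90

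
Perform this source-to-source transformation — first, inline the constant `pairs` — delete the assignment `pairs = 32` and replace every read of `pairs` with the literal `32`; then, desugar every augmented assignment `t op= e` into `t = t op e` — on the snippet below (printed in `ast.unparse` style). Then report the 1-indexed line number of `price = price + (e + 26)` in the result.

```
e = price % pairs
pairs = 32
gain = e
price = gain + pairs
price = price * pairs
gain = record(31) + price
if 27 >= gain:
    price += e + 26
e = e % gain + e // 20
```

7

Transformed code:
e = price % 32
gain = e
price = gain + 32
price = price * 32
gain = record(31) + price
if 27 >= gain:
    price = price + (e + 26)
e = e % gain + e // 20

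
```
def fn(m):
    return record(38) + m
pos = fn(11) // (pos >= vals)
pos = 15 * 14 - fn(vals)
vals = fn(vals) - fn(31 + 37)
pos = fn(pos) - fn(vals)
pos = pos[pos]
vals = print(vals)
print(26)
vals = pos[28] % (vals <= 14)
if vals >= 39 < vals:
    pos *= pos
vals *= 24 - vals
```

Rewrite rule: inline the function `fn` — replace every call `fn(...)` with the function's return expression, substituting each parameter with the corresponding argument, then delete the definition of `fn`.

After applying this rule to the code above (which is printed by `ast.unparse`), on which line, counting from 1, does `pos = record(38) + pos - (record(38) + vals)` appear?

Transformed code:
pos = (record(38) + 11) // (pos >= vals)
pos = 15 * 14 - (record(38) + vals)
vals = record(38) + vals - (record(38) + (31 + 37))
pos = record(38) + pos - (record(38) + vals)
pos = pos[pos]
vals = print(vals)
print(26)
vals = pos[28] % (vals <= 14)
if vals >= 39 < vals:
    pos *= pos
vals *= 24 - vals

4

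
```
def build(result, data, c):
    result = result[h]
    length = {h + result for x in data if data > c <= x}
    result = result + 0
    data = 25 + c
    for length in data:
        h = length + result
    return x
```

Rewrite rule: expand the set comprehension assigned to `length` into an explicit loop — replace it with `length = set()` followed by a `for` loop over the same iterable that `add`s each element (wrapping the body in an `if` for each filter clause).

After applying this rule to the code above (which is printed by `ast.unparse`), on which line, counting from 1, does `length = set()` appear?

Transformed code:
def build(result, data, c):
    result = result[h]
    length = set()
    for x in data:
        if data > c <= x:
            length.add(h + result)
    result = result + 0
    data = 25 + c
    for length in data:
        h = length + result
    return x

3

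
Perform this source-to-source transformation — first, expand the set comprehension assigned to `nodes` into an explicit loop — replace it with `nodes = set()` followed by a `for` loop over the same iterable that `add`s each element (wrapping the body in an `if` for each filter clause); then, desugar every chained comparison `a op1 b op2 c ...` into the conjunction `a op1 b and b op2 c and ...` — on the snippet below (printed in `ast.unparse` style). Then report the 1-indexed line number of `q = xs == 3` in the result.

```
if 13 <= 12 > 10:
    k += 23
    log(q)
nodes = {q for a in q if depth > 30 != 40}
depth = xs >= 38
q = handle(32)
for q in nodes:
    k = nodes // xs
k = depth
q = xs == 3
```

Transformed code:
if 13 <= 12 and 12 > 10:
    k += 23
    log(q)
nodes = set()
for a in q:
    if depth > 30 and 30 != 40:
        nodes.add(q)
depth = xs >= 38
q = handle(32)
for q in nodes:
    k = nodes // xs
k = depth
q = xs == 3

13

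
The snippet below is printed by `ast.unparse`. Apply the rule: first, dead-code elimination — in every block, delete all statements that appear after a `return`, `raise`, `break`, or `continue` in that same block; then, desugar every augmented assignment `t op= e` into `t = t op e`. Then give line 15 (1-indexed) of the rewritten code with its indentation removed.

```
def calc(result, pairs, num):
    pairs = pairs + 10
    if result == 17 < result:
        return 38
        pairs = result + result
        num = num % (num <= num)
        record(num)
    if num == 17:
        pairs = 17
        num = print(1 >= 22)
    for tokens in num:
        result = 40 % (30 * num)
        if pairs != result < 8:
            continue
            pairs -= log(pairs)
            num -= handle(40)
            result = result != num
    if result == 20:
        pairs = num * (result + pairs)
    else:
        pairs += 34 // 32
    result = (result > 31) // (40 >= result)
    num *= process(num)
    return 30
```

Transformed code:
def calc(result, pairs, num):
    pairs = pairs + 10
    if result == 17 < result:
        return 38
    if num == 17:
        pairs = 17
        num = print(1 >= 22)
    for tokens in num:
        result = 40 % (30 * num)
        if pairs != result < 8:
            continue
    if result == 20:
        pairs = num * (result + pairs)
    else:
        pairs = pairs + 34 // 32
    result = (result > 31) // (40 >= result)
    num = num * process(num)
    return 30

pairs = pairs + 34 // 32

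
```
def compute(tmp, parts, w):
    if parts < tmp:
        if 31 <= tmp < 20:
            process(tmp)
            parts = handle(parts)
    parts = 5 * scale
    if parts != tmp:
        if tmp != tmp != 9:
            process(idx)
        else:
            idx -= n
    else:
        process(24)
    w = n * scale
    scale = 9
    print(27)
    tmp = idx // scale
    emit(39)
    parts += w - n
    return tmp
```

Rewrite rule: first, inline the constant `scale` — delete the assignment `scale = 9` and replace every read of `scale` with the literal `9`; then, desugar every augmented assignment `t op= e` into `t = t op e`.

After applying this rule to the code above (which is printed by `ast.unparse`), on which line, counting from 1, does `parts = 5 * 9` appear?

6

Transformed code:
def compute(tmp, parts, w):
    if parts < tmp:
        if 31 <= tmp < 20:
            process(tmp)
            parts = handle(parts)
    parts = 5 * 9
    if parts != tmp:
        if tmp != tmp != 9:
            process(idx)
        else:
            idx = idx - n
    else:
        process(24)
    w = n * 9
    print(27)
    tmp = idx // 9
    emit(39)
    parts = parts + (w - n)
    return tmp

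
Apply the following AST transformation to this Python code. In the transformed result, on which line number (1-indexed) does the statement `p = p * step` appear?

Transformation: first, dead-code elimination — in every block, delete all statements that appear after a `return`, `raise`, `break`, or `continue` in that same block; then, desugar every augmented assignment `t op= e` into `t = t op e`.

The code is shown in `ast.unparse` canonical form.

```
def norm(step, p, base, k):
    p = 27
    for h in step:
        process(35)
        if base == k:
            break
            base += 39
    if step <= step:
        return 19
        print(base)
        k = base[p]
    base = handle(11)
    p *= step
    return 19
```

Transformed code:
def norm(step, p, base, k):
    p = 27
    for h in step:
        process(35)
        if base == k:
            break
    if step <= step:
        return 19
    base = handle(11)
    p = p * step
    return 19

10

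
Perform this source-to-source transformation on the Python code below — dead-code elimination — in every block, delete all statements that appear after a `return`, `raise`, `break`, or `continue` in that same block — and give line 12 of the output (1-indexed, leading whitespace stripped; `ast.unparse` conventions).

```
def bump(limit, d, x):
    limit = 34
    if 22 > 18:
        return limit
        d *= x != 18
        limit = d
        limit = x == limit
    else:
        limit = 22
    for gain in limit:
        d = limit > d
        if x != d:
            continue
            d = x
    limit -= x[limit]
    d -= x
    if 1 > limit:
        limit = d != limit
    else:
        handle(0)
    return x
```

Transformed code:
def bump(limit, d, x):
    limit = 34
    if 22 > 18:
        return limit
    else:
        limit = 22
    for gain in limit:
        d = limit > d
        if x != d:
            continue
    limit -= x[limit]
    d -= x
    if 1 > limit:
        limit = d != limit
    else:
        handle(0)
    return x

d -= x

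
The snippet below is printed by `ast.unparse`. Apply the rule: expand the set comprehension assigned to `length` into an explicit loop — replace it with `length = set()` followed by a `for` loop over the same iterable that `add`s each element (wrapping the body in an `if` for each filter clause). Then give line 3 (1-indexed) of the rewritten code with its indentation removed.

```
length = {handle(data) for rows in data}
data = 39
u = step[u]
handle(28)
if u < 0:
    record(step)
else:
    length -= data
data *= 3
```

Transformed code:
length = set()
for rows in data:
    length.add(handle(data))
data = 39
u = step[u]
handle(28)
if u < 0:
    record(step)
else:
    length -= data
data *= 3

length.add(handle(data))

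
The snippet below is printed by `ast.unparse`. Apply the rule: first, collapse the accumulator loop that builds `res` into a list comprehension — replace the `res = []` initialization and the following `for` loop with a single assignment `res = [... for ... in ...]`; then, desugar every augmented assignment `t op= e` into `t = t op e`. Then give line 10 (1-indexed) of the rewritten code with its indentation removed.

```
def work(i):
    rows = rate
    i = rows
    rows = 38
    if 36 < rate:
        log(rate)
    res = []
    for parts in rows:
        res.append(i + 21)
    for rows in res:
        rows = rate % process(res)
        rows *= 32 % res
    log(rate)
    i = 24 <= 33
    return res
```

Transformed code:
def work(i):
    rows = rate
    i = rows
    rows = 38
    if 36 < rate:
        log(rate)
    res = [i + 21 for parts in rows]
    for rows in res:
        rows = rate % process(res)
        rows = rows * (32 % res)
    log(rate)
    i = 24 <= 33
    return res

rows = rows * (32 % res)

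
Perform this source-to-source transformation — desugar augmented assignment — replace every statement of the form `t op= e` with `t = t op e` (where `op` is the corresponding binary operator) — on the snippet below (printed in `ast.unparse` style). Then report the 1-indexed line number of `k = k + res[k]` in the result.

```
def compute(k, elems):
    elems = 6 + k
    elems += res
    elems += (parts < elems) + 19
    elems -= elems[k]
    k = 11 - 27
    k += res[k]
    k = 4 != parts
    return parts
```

Transformed code:
def compute(k, elems):
    elems = 6 + k
    elems = elems + res
    elems = elems + ((parts < elems) + 19)
    elems = elems - elems[k]
    k = 11 - 27
    k = k + res[k]
    k = 4 != parts
    return parts

7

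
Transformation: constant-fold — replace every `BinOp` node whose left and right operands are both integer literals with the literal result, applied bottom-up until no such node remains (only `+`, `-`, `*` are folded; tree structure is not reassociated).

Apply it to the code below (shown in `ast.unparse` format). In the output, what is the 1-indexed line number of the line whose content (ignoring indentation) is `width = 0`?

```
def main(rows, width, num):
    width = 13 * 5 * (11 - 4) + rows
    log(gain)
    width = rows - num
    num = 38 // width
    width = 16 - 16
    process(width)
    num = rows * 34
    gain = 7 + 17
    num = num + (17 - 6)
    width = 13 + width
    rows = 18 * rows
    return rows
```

Transformed code:
def main(rows, width, num):
    width = 455 + rows
    log(gain)
    width = rows - num
    num = 38 // width
    width = 0
    process(width)
    num = rows * 34
    gain = 24
    num = num + 11
    width = 13 + width
    rows = 18 * rows
    return rows

6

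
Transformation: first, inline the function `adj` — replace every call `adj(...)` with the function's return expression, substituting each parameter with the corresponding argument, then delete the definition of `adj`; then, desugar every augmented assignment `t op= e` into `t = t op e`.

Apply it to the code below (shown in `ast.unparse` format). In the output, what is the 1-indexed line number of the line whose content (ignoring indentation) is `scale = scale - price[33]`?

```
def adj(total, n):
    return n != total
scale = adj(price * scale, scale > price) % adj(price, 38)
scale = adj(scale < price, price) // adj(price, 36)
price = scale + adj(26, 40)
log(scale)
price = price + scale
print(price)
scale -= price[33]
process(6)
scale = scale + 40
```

Transformed code:
scale = ((scale > price) != price * scale) % (38 != price)
scale = (price != (scale < price)) // (36 != price)
price = scale + (40 != 26)
log(scale)
price = price + scale
print(price)
scale = scale - price[33]
process(6)
scale = scale + 40

7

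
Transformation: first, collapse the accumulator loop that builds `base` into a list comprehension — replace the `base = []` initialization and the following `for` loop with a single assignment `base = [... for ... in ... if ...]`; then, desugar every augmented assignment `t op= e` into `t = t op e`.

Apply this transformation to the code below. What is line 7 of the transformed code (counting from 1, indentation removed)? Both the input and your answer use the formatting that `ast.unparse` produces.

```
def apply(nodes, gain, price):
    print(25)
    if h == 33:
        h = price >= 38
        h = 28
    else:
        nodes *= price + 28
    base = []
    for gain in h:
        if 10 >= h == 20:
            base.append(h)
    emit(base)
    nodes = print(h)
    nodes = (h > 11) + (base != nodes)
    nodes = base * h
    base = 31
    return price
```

Transformed code:
def apply(nodes, gain, price):
    print(25)
    if h == 33:
        h = price >= 38
        h = 28
    else:
        nodes = nodes * (price + 28)
    base = [h for gain in h if 10 >= h == 20]
    emit(base)
    nodes = print(h)
    nodes = (h > 11) + (base != nodes)
    nodes = base * h
    base = 31
    return price

nodes = nodes * (price + 28)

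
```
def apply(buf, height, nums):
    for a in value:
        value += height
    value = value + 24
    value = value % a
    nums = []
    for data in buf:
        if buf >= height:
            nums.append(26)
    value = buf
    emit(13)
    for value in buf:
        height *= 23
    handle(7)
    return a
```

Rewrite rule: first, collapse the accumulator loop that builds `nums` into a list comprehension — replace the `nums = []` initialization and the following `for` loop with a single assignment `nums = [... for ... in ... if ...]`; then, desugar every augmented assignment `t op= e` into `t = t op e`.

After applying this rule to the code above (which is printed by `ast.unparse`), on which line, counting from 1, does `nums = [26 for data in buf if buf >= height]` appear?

6

Transformed code:
def apply(buf, height, nums):
    for a in value:
        value = value + height
    value = value + 24
    value = value % a
    nums = [26 for data in buf if buf >= height]
    value = buf
    emit(13)
    for value in buf:
        height = height * 23
    handle(7)
    return a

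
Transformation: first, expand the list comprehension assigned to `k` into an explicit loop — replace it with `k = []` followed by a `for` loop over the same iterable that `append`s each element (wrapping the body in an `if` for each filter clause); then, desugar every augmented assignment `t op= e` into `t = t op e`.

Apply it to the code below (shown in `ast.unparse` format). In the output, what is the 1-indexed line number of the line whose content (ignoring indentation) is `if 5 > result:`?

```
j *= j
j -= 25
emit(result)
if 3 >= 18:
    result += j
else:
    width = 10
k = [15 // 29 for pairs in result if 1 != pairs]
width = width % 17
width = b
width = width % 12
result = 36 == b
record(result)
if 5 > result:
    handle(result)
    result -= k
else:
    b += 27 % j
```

Transformed code:
j = j * j
j = j - 25
emit(result)
if 3 >= 18:
    result = result + j
else:
    width = 10
k = []
for pairs in result:
    if 1 != pairs:
        k.append(15 // 29)
width = width % 17
width = b
width = width % 12
result = 36 == b
record(result)
if 5 > result:
    handle(result)
    result = result - k
else:
    b = b + 27 % j

17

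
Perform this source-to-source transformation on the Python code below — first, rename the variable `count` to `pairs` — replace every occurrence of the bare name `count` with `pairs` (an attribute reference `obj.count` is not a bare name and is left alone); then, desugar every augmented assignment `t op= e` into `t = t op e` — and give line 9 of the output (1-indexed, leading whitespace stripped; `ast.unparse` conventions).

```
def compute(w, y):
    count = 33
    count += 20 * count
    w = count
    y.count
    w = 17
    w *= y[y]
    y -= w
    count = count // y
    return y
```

pairs = pairs // y

Transformed code:
def compute(w, y):
    pairs = 33
    pairs = pairs + 20 * pairs
    w = pairs
    y.count
    w = 17
    w = w * y[y]
    y = y - w
    pairs = pairs // y
    return y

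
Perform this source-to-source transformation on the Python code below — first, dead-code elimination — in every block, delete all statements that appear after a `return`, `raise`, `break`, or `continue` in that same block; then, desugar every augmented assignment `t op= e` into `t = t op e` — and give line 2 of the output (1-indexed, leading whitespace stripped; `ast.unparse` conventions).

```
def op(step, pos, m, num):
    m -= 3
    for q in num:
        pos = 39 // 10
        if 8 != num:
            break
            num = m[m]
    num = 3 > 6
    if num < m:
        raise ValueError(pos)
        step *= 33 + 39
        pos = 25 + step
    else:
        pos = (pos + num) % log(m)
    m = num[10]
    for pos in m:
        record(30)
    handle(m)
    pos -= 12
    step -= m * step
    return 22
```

m = m - 3

Transformed code:
def op(step, pos, m, num):
    m = m - 3
    for q in num:
        pos = 39 // 10
        if 8 != num:
            break
    num = 3 > 6
    if num < m:
        raise ValueError(pos)
    else:
        pos = (pos + num) % log(m)
    m = num[10]
    for pos in m:
        record(30)
    handle(m)
    pos = pos - 12
    step = step - m * step
    return 22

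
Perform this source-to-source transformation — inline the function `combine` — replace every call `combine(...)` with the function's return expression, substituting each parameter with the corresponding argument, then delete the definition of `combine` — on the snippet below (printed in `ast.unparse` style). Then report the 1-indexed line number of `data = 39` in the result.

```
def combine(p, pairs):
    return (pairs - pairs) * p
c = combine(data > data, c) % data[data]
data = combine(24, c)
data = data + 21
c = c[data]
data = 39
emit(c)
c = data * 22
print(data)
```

Transformed code:
c = (c - c) * (data > data) % data[data]
data = (c - c) * 24
data = data + 21
c = c[data]
data = 39
emit(c)
c = data * 22
print(data)

5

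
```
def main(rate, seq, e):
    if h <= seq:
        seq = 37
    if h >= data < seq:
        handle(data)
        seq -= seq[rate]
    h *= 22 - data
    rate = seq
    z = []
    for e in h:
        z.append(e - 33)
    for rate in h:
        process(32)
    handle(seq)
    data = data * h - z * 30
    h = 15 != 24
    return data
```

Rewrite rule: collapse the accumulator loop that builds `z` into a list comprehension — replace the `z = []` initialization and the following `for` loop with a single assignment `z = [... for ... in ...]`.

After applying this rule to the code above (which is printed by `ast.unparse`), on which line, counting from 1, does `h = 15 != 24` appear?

14

Transformed code:
def main(rate, seq, e):
    if h <= seq:
        seq = 37
    if h >= data < seq:
        handle(data)
        seq -= seq[rate]
    h *= 22 - data
    rate = seq
    z = [e - 33 for e in h]
    for rate in h:
        process(32)
    handle(seq)
    data = data * h - z * 30
    h = 15 != 24
    return data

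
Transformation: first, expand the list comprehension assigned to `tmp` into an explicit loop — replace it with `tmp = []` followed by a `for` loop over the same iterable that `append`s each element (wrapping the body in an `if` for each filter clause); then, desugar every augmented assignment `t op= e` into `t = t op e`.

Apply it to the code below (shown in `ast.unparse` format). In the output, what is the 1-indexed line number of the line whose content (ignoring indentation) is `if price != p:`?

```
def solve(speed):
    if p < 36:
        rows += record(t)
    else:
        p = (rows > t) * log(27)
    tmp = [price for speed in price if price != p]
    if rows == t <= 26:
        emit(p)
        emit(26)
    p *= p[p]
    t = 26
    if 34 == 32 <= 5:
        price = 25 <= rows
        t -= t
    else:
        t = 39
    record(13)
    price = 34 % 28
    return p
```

8

Transformed code:
def solve(speed):
    if p < 36:
        rows = rows + record(t)
    else:
        p = (rows > t) * log(27)
    tmp = []
    for speed in price:
        if price != p:
            tmp.append(price)
    if rows == t <= 26:
        emit(p)
        emit(26)
    p = p * p[p]
    t = 26
    if 34 == 32 <= 5:
        price = 25 <= rows
        t = t - t
    else:
        t = 39
    record(13)
    price = 34 % 28
    return p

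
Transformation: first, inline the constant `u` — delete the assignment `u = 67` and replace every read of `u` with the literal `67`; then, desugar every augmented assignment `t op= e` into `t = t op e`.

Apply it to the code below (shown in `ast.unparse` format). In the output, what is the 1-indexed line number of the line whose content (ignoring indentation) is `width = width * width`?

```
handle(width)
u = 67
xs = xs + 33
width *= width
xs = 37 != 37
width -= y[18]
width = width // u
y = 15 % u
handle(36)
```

3

Transformed code:
handle(width)
xs = xs + 33
width = width * width
xs = 37 != 37
width = width - y[18]
width = width // 67
y = 15 % 67
handle(36)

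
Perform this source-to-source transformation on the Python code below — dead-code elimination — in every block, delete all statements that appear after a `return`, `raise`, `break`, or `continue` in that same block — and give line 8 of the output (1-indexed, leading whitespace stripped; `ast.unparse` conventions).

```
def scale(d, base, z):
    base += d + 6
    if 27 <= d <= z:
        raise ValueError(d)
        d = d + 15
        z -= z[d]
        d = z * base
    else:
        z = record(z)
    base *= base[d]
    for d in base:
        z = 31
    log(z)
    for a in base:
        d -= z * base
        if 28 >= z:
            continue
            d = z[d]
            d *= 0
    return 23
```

for d in base:

Transformed code:
def scale(d, base, z):
    base += d + 6
    if 27 <= d <= z:
        raise ValueError(d)
    else:
        z = record(z)
    base *= base[d]
    for d in base:
        z = 31
    log(z)
    for a in base:
        d -= z * base
        if 28 >= z:
            continue
    return 23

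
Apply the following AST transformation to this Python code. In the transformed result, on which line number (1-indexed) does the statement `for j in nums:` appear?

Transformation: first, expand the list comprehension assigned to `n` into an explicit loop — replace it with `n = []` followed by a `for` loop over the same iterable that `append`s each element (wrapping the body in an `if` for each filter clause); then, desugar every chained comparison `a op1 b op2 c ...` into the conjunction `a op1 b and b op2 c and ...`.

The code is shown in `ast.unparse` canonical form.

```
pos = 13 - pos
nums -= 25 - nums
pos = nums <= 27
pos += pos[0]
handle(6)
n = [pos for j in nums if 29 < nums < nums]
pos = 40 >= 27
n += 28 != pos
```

Transformed code:
pos = 13 - pos
nums -= 25 - nums
pos = nums <= 27
pos += pos[0]
handle(6)
n = []
for j in nums:
    if 29 < nums and nums < nums:
        n.append(pos)
pos = 40 >= 27
n += 28 != pos

7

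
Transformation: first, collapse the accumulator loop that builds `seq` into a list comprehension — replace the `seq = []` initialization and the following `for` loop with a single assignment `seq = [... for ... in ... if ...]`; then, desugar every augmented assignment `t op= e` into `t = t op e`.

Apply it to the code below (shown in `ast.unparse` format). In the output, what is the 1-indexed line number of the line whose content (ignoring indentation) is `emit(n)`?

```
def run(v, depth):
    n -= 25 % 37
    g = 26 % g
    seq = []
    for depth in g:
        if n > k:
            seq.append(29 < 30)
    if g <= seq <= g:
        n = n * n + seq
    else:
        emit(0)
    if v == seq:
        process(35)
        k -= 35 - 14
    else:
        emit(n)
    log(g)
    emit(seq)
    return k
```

Transformed code:
def run(v, depth):
    n = n - 25 % 37
    g = 26 % g
    seq = [29 < 30 for depth in g if n > k]
    if g <= seq <= g:
        n = n * n + seq
    else:
        emit(0)
    if v == seq:
        process(35)
        k = k - (35 - 14)
    else:
        emit(n)
    log(g)
    emit(seq)
    return k

13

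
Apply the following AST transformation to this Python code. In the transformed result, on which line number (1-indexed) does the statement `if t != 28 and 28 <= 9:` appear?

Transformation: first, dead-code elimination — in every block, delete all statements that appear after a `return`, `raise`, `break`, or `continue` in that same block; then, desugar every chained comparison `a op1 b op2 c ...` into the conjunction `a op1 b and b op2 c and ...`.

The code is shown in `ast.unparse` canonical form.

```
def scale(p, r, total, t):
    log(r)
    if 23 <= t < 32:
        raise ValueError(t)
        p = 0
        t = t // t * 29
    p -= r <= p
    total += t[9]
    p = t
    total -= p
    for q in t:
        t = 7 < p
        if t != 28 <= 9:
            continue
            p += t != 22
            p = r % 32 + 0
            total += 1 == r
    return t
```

Transformed code:
def scale(p, r, total, t):
    log(r)
    if 23 <= t and t < 32:
        raise ValueError(t)
    p -= r <= p
    total += t[9]
    p = t
    total -= p
    for q in t:
        t = 7 < p
        if t != 28 and 28 <= 9:
            continue
    return t

11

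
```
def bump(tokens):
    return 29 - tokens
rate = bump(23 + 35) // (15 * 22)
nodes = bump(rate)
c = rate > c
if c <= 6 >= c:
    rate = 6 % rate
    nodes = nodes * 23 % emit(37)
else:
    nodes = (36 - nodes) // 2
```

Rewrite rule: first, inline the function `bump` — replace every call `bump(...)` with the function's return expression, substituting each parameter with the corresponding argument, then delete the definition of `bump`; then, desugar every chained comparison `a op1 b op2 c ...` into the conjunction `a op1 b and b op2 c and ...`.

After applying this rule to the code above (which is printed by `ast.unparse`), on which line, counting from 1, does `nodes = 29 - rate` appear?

Transformed code:
rate = (29 - (23 + 35)) // (15 * 22)
nodes = 29 - rate
c = rate > c
if c <= 6 and 6 >= c:
    rate = 6 % rate
    nodes = nodes * 23 % emit(37)
else:
    nodes = (36 - nodes) // 2

2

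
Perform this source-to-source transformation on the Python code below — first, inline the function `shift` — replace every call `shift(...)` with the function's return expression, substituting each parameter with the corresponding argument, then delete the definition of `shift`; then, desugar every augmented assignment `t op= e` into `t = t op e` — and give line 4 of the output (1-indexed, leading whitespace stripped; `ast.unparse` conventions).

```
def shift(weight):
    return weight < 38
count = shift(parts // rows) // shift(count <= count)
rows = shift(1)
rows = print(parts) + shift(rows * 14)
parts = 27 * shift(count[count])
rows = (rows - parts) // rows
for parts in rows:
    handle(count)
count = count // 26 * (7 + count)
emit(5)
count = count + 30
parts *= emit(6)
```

Transformed code:
count = (parts // rows < 38) // ((count <= count) < 38)
rows = 1 < 38
rows = print(parts) + (rows * 14 < 38)
parts = 27 * (count[count] < 38)
rows = (rows - parts) // rows
for parts in rows:
    handle(count)
count = count // 26 * (7 + count)
emit(5)
count = count + 30
parts = parts * emit(6)

parts = 27 * (count[count] < 38)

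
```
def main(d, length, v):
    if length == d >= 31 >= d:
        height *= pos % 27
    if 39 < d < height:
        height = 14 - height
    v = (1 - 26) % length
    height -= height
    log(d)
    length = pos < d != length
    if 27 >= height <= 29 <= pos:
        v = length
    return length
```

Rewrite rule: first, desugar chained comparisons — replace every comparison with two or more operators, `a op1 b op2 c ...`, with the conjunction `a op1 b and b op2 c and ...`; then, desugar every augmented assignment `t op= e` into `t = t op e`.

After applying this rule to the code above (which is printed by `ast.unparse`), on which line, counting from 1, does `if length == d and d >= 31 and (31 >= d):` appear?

Transformed code:
def main(d, length, v):
    if length == d and d >= 31 and (31 >= d):
        height = height * (pos % 27)
    if 39 < d and d < height:
        height = 14 - height
    v = (1 - 26) % length
    height = height - height
    log(d)
    length = pos < d and d != length
    if 27 >= height and height <= 29 and (29 <= pos):
        v = length
    return length

2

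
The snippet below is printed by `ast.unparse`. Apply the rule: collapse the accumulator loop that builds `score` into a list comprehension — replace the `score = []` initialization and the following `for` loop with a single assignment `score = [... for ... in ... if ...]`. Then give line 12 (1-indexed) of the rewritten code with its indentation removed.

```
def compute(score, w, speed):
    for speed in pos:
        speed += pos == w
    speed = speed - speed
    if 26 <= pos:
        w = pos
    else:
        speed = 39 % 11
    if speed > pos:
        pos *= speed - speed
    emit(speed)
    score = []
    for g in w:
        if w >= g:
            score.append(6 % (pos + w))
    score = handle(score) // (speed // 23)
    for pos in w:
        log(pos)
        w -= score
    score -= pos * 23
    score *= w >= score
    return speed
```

score = [6 % (pos + w) for g in w if w >= g]

Transformed code:
def compute(score, w, speed):
    for speed in pos:
        speed += pos == w
    speed = speed - speed
    if 26 <= pos:
        w = pos
    else:
        speed = 39 % 11
    if speed > pos:
        pos *= speed - speed
    emit(speed)
    score = [6 % (pos + w) for g in w if w >= g]
    score = handle(score) // (speed // 23)
    for pos in w:
        log(pos)
        w -= score
    score -= pos * 23
    score *= w >= score
    return speed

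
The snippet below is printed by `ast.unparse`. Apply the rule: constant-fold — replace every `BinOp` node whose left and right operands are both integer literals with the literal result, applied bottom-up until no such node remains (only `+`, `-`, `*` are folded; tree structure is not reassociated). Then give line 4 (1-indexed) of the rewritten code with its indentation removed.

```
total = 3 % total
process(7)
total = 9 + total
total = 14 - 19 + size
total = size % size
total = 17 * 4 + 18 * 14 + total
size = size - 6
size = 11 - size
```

total = -5 + size

Transformed code:
total = 3 % total
process(7)
total = 9 + total
total = -5 + size
total = size % size
total = 320 + total
size = size - 6
size = 11 - size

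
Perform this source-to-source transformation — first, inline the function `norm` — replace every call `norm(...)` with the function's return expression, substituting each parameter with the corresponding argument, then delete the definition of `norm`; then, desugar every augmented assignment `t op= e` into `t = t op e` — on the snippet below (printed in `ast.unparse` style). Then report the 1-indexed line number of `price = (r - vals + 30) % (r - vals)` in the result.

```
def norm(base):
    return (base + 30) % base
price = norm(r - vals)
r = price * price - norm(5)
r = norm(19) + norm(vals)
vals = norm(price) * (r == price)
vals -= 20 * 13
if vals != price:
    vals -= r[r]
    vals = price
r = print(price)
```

Transformed code:
price = (r - vals + 30) % (r - vals)
r = price * price - (5 + 30) % 5
r = (19 + 30) % 19 + (vals + 30) % vals
vals = (price + 30) % price * (r == price)
vals = vals - 20 * 13
if vals != price:
    vals = vals - r[r]
    vals = price
r = print(price)

1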